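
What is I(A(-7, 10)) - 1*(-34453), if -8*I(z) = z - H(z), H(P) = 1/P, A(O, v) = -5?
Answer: 172268/5 ≈ 34454.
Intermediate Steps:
I(z) = -z/8 + 1/(8*z) (I(z) = -(z - 1/z)/8 = -z/8 + 1/(8*z))
I(A(-7, 10)) - 1*(-34453) = (⅛)*(1 - 1*(-5)²)/(-5) - 1*(-34453) = (⅛)*(-⅕)*(1 - 1*25) + 34453 = (⅛)*(-⅕)*(1 - 25) + 34453 = (⅛)*(-⅕)*(-24) + 34453 = ⅗ + 34453 = 172268/5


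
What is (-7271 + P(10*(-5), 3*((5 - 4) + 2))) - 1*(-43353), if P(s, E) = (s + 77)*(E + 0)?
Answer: 36325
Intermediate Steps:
P(s, E) = E*(77 + s) (P(s, E) = (77 + s)*E = E*(77 + s))
(-7271 + P(10*(-5), 3*((5 - 4) + 2))) - 1*(-43353) = (-7271 + (3*((5 - 4) + 2))*(77 + 10*(-5))) - 1*(-43353) = (-7271 + (3*(1 + 2))*(77 - 50)) + 43353 = (-7271 + (3*3)*27) + 43353 = (-7271 + 9*27) + 43353 = (-7271 + 243) + 43353 = -7028 + 43353 = 36325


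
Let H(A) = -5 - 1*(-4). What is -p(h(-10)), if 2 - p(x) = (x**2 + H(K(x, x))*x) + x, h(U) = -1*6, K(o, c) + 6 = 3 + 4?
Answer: 34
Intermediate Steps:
K(o, c) = 1 (K(o, c) = -6 + (3 + 4) = -6 + 7 = 1)
h(U) = -6
H(A) = -1 (H(A) = -5 + 4 = -1)
p(x) = 2 - x**2 (p(x) = 2 - ((x**2 - x) + x) = 2 - x**2)
-p(h(-10)) = -(2 - 1*(-6)**2) = -(2 - 1*36) = -(2 - 36) = -1*(-34) = 34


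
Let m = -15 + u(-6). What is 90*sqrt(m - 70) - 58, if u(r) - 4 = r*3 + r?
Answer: -58 + 90*I*sqrt(105) ≈ -58.0 + 922.23*I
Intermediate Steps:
u(r) = 4 + 4*r (u(r) = 4 + (r*3 + r) = 4 + (3*r + r) = 4 + 4*r)
m = -35 (m = -15 + (4 + 4*(-6)) = -15 + (4 - 24) = -15 - 20 = -35)
90*sqrt(m - 70) - 58 = 90*sqrt(-35 - 70) - 58 = 90*sqrt(-105) - 58 = 90*(I*sqrt(105)) - 58 = 90*I*sqrt(105) - 58 = -58 + 90*I*sqrt(105)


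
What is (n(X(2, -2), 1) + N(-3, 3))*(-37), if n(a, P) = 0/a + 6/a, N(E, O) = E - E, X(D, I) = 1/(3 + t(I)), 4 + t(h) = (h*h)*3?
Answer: -2442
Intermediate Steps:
t(h) = -4 + 3*h² (t(h) = -4 + (h*h)*3 = -4 + h²*3 = -4 + 3*h²)
X(D, I) = 1/(-1 + 3*I²) (X(D, I) = 1/(3 + (-4 + 3*I²)) = 1/(-1 + 3*I²))
N(E, O) = 0
n(a, P) = 6/a (n(a, P) = 0 + 6/a = 6/a)
(n(X(2, -2), 1) + N(-3, 3))*(-37) = (6/(1/(-1 + 3*(-2)²)) + 0)*(-37) = (6/(1/(-1 + 3*4)) + 0)*(-37) = (6/(1/(-1 + 12)) + 0)*(-37) = (6/(1/11) + 0)*(-37) = (6*11 + 0)*(-37) = (66 + 0)*(-37) = 66*(-37) = -2442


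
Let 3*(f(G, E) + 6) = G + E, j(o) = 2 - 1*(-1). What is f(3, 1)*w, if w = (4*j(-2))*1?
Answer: -56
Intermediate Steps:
j(o) = 3 (j(o) = 2 + 1 = 3)
f(G, E) = -6 + E/3 + G/3 (f(G, E) = -6 + (G + E)/3 = -6 + (E + G)/3 = -6 + (E/3 + G/3) = -6 + E/3 + G/3)
w = 12 (w = (4*3)*1 = 12*1 = 12)
f(3, 1)*w = (-6 + (⅓)*1 + (⅓)*3)*12 = (-6 + ⅓ + 1)*12 = -14/3*12 = -56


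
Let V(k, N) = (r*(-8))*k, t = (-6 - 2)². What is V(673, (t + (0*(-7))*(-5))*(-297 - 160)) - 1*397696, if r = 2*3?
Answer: -430000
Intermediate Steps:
t = 64 (t = (-8)² = 64)
r = 6
V(k, N) = -48*k (V(k, N) = (6*(-8))*k = -48*k)
V(673, (t + (0*(-7))*(-5))*(-297 - 160)) - 1*397696 = -48*673 - 1*397696 = -32304 - 397696 = -430000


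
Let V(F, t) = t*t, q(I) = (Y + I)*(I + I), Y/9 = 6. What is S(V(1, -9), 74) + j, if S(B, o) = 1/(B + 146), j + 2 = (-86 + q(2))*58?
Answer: 1816455/227 ≈ 8002.0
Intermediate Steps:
Y = 54 (Y = 9*6 = 54)
q(I) = 2*I*(54 + I) (q(I) = (54 + I)*(I + I) = (54 + I)*(2*I) = 2*I*(54 + I))
V(F, t) = t²
j = 8002 (j = -2 + (-86 + 2*2*(54 + 2))*58 = -2 + (-86 + 2*2*56)*58 = -2 + (-86 + 224)*58 = -2 + 138*58 = -2 + 8004 = 8002)
S(B, o) = 1/(146 + B)
S(V(1, -9), 74) + j = 1/(146 + (-9)²) + 8002 = 1/(146 + 81) + 8002 = 1/227 + 8002 = 1816455/227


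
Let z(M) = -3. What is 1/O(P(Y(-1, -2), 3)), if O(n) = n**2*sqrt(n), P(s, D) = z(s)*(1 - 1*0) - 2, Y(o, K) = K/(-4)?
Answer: -I*sqrt(5)/125 ≈ -0.017889*I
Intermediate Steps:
Y(o, K) = -K/4 (Y(o, K) = K*(-1/4) = -K/4)
P(s, D) = -5 (P(s, D) = -3*(1 - 1*0) - 2 = -3*(1 + 0) - 2 = -3*1 - 2 = -3 - 2 = -5)
O(n) = n**(5/2)
1/O(P(Y(-1, -2), 3)) = 1/((-5)**(5/2)) = 1/(25*I*sqrt(5)) = -I*sqrt(5)/125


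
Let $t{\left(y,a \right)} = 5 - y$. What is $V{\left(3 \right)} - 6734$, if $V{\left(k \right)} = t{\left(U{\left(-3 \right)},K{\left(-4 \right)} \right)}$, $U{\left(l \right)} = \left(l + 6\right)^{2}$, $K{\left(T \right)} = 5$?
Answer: $-6738$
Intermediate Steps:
$U{\left(l \right)} = \left(6 + l\right)^{2}$
$V{\left(k \right)} = -4$ ($V{\left(k \right)} = 5 - \left(6 - 3\right)^{2} = 5 - 3^{2} = 5 - 9 = -4$)
$V{\left(3 \right)} - 6734 = -4 - 6734 = -6738$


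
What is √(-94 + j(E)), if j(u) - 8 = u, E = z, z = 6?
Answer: 4*I*√5 ≈ 8.9443*I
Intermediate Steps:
E = 6
j(u) = 8 + u
√(-94 + j(E)) = √(-94 + (8 + 6)) = √(-94 + 14) = √(-80) = 4*I*√5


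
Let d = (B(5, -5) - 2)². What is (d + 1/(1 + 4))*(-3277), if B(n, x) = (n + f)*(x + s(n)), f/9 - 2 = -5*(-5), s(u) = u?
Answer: -68817/5 ≈ -13763.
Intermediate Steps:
f = 243 (f = 18 + 9*(-5*(-5)) = 18 + 9*25 = 18 + 225 = 243)
B(n, x) = (243 + n)*(n + x) (B(n, x) = (n + 243)*(x + n) = (243 + n)*(n + x))
d = 4 (d = ((5² + 243*5 + 243*(-5) + 5*(-5)) - 2)² = ((25 + 1215 - 1215 - 25) - 2)² = (0 - 2)² = (-2)² = 4)
(d + 1/(1 + 4))*(-3277) = (4 + 1/(1 + 4))*(-3277) = (4 + 1/5)*(-3277) = (4 + ⅕)*(-3277) = (21/5)*(-3277) = -68817/5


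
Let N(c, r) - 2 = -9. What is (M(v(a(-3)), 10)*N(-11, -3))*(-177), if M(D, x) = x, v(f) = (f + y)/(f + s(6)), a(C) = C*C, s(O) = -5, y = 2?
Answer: 12390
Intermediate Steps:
N(c, r) = -7 (N(c, r) = 2 - 9 = -7)
a(C) = C**2
v(f) = (2 + f)/(-5 + f) (v(f) = (f + 2)/(f - 5) = (2 + f)/(-5 + f))
(M(v(a(-3)), 10)*N(-11, -3))*(-177) = (10*(-7))*(-177) = -70*(-177) = 12390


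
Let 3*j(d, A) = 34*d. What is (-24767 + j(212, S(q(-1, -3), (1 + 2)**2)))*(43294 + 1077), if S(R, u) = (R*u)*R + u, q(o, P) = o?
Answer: -2976983503/3 ≈ -9.9233e+8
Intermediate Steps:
S(R, u) = u + u*R**2 (S(R, u) = u*R**2 + u = u + u*R**2)
j(d, A) = 34*d/3 (j(d, A) = (34*d)/3 = 34*d/3)
(-24767 + j(212, S(q(-1, -3), (1 + 2)**2)))*(43294 + 1077) = (-24767 + (34/3)*212)*(43294 + 1077) = (-24767 + 7208/3)*44371 = -67093/3*44371 = -2976983503/3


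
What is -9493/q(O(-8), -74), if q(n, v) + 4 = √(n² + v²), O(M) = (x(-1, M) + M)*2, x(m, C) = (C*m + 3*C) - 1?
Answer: -9493/1990 - 9493*√1994/3980 ≈ -111.28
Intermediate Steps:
x(m, C) = -1 + 3*C + C*m (x(m, C) = (3*C + C*m) - 1 = -1 + 3*C + C*m)
O(M) = -2 + 6*M (O(M) = ((-1 + 3*M + M*(-1)) + M)*2 = ((-1 + 3*M - M) + M)*2 = ((-1 + 2*M) + M)*2 = (-1 + 3*M)*2 = -2 + 6*M)
q(n, v) = -4 + √(n² + v²)
-9493/q(O(-8), -74) = -9493/(-4 + √((-2 + 6*(-8))² + (-74)²)) = -9493/(-4 + √((-2 - 48)² + 5476)) = -9493/(-4 + √((-50)² + 5476)) = -9493/(-4 + √(2500 + 5476)) = -9493/(-4 + √7976) = -9493/(-4 + 2*√1994)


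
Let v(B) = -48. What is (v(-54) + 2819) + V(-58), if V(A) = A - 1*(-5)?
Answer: 2718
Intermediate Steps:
V(A) = 5 + A (V(A) = A + 5 = 5 + A)
(v(-54) + 2819) + V(-58) = (-48 + 2819) + (5 - 58) = 2771 - 53 = 2718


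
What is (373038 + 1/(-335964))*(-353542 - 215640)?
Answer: -35667032628334921/167982 ≈ -2.1233e+11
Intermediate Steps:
(373038 + 1/(-335964))*(-353542 - 215640) = (373038 - 1/335964)*(-569182) = (125327338631/335964)*(-569182) = -35667032628334921/167982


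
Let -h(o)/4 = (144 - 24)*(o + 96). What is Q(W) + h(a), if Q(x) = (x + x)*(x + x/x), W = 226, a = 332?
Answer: -102836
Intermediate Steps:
Q(x) = 2*x*(1 + x) (Q(x) = (2*x)*(x + 1) = (2*x)*(1 + x) = 2*x*(1 + x))
h(o) = -46080 - 480*o (h(o) = -4*(144 - 24)*(o + 96) = -480*(96 + o) = -4*(11520 + 120*o) = -46080 - 480*o)
Q(W) + h(a) = 2*226*(1 + 226) + (-46080 - 480*332) = 2*226*227 + (-46080 - 159360) = 102604 - 205440 = -102836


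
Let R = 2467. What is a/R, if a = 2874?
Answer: 2874/2467 ≈ 1.1650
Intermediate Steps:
a/R = 2874/2467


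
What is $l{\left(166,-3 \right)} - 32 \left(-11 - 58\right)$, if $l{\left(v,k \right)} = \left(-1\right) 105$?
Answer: $2103$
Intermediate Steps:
$l{\left(v,k \right)} = -105$
$l{\left(166,-3 \right)} - 32 \left(-11 - 58\right) = -105 - 32 \left(-11 - 58\right) = -105 - 32 \left(-69\right) = -105 - -2208 = -105 + 2208 = 2103$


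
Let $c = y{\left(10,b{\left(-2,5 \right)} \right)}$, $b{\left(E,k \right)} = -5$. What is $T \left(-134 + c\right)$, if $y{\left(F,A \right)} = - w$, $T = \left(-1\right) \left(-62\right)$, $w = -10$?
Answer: $-7688$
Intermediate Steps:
$T = 62$
$y{\left(F,A \right)} = 10$ ($y{\left(F,A \right)} = \left(-1\right) \left(-10\right) = 10$)
$c = 10$
$T \left(-134 + c\right) = 62 \left(-134 + 10\right) = 62 \left(-124\right) = -7688$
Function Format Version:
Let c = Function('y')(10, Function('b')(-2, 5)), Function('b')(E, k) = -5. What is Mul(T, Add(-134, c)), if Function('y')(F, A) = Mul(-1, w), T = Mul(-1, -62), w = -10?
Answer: -7688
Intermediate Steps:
T = 62
Function('y')(F, A) = 10 (Function('y')(F, A) = Mul(-1, -10) = 10)
c = 10
Mul(T, Add(-134, c)) = Mul(62, Add(-134, 10)) = Mul(62, -124) = -7688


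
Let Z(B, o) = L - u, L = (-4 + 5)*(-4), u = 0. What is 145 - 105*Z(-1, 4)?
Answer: 565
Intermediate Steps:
L = -4 (L = 1*(-4) = -4)
Z(B, o) = -4 (Z(B, o) = -4 - 1*0 = -4 + 0 = -4)
145 - 105*Z(-1, 4) = 145 - 105*(-4) = 145 + 420 = 565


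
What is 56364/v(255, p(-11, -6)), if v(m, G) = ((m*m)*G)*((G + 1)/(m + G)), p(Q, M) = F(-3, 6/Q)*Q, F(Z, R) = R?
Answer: 38918/7225 ≈ 5.3866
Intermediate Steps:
p(Q, M) = 6 (p(Q, M) = (6/Q)*Q = 6)
v(m, G) = G*m²*(1 + G)/(G + m) (v(m, G) = (m²*G)*((1 + G)/(G + m)) = (G*m²)*((1 + G)/(G + m)) = G*m²*(1 + G)/(G + m))
56364/v(255, p(-11, -6)) = 56364/((6*255²*(1 + 6)/(6 + 255))) = 56364/((6*65025*7/261)) = 56364/((6*65025*(1/261)*7)) = 56364/(303450/29) = 56364*(29/303450) = 38918/7225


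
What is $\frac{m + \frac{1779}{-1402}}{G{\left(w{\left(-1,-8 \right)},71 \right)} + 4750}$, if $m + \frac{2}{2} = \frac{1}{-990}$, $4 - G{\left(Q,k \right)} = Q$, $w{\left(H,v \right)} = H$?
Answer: $- \frac{787648}{1649961225} \approx -0.00047737$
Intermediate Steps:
$G{\left(Q,k \right)} = 4 - Q$
$m = - \frac{991}{990}$ ($m = -1 + \frac{1}{-990} = -1 - \frac{1}{990} = - \frac{991}{990} \approx -1.001$)
$\frac{m + \frac{1779}{-1402}}{G{\left(w{\left(-1,-8 \right)},71 \right)} + 4750} = \frac{- \frac{991}{990} + \frac{1779}{-1402}}{\left(4 - -1\right) + 4750} = \frac{- \frac{991}{990} + 1779 \left(- \frac{1}{1402}\right)}{\left(4 + 1\right) + 4750} = \frac{- \frac{991}{990} - \frac{1779}{1402}}{5 + 4750} = - \frac{787648}{346995 \cdot 4755} = \left(- \frac{787648}{346995}\right) \frac{1}{4755} = - \frac{787648}{1649961225}$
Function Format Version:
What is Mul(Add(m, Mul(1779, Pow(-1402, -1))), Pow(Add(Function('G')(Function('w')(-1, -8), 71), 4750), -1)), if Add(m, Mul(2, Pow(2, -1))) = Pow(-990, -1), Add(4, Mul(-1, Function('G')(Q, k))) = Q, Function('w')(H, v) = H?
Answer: Rational(-787648, 1649961225) ≈ -0.00047737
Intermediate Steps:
Function('G')(Q, k) = Add(4, Mul(-1, Q))
m = Rational(-991, 990) (m = Add(-1, Pow(-990, -1)) = Add(-1, Rational(-1, 990)) = Rational(-991, 990) ≈ -1.0010)
Mul(Add(m, Mul(1779, Pow(-1402, -1))), Pow(Add(Function('G')(Function('w')(-1, -8), 71), 4750), -1)) = Mul(Add(Rational(-991, 990), Mul(1779, Pow(-1402, -1))), Pow(Add(Add(4, Mul(-1, -1)), 4750), -1)) = Mul(Add(Rational(-991, 990), Mul(1779, Rational(-1, 1402))), Pow(Add(Add(4, 1), 4750), -1)) = Mul(Add(Rational(-991, 990), Rational(-1779, 1402)), Pow(Add(5, 4750), -1)) = Mul(Rational(-787648, 346995), Pow(4755, -1)) = Mul(Rational(-787648, 346995), Rational(1, 4755)) = Rational(-787648, 1649961225)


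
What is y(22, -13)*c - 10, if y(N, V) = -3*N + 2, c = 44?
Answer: -2826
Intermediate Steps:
y(N, V) = 2 - 3*N
y(22, -13)*c - 10 = (2 - 3*22)*44 - 10 = (2 - 66)*44 - 10 = -64*44 - 10 = -2816 - 10 = -2826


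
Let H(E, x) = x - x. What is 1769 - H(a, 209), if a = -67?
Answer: 1769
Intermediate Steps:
H(E, x) = 0
1769 - H(a, 209) = 1769 - 1*0 = 1769 + 0 = 1769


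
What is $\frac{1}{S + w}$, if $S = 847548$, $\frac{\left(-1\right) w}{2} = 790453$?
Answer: $- \frac{1}{733358} \approx -1.3636 \cdot 10^{-6}$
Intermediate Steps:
$w = -1580906$ ($w = \left(-2\right) 790453 = -1580906$)
$\frac{1}{S + w} = \frac{1}{847548 - 1580906} = \frac{1}{-733358} = - \frac{1}{733358}$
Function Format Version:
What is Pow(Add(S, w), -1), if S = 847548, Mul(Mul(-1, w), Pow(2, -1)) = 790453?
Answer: Rational(-1, 733358) ≈ -1.3636e-6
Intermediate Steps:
w = -1580906 (w = Mul(-2, 790453) = -1580906)
Pow(Add(S, w), -1) = Pow(Add(847548, -1580906), -1) = Pow(-733358, -1) = Rational(-1, 733358)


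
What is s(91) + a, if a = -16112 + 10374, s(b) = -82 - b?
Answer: -5911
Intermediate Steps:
a = -5738
s(91) + a = (-82 - 1*91) - 5738 = (-82 - 91) - 5738 = -173 - 5738 = -5911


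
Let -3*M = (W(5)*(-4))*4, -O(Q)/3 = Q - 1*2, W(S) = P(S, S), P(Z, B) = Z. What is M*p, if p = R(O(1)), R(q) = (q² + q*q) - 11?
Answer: 560/3 ≈ 186.67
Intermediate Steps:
W(S) = S
O(Q) = 6 - 3*Q (O(Q) = -3*(Q - 1*2) = -3*(Q - 2) = -3*(-2 + Q) = 6 - 3*Q)
R(q) = -11 + 2*q² (R(q) = (q² + q²) - 11 = 2*q² - 11 = -11 + 2*q²)
p = 7 (p = -11 + 2*(6 - 3*1)² = -11 + 2*(6 - 3)² = -11 + 2*3² = -11 + 2*9 = -11 + 18 = 7)
M = 80/3 (M = -5*(-4)*4/3 = -(-20)*4/3 = -⅓*(-80) = 80/3 ≈ 26.667)
M*p = (80/3)*7 = 560/3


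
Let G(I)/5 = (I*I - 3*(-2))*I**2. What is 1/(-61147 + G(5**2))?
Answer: 1/1910728 ≈ 5.2336e-7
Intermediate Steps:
G(I) = 5*I**2*(6 + I**2) (G(I) = 5*((I*I - 3*(-2))*I**2) = 5*((I**2 + 6)*I**2) = 5*((6 + I**2)*I**2) = 5*(I**2*(6 + I**2)) = 5*I**2*(6 + I**2))
1/(-61147 + G(5**2)) = 1/(-61147 + 5*(5**2)**2*(6 + (5**2)**2)) = 1/(-61147 + 5*25**2*(6 + 25**2)) = 1/(-61147 + 5*625*(6 + 625)) = 1/(-61147 + 5*625*631) = 1/(-61147 + 1971875) = 1/1910728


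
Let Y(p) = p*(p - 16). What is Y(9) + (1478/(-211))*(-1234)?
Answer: 1810559/211 ≈ 8580.8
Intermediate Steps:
Y(p) = p*(-16 + p)
Y(9) + (1478/(-211))*(-1234) = 9*(-16 + 9) + (1478/(-211))*(-1234) = 9*(-7) + (1478*(-1/211))*(-1234) = -63 - 1478/211*(-1234) = -63 + 1823852/211 = 1810559/211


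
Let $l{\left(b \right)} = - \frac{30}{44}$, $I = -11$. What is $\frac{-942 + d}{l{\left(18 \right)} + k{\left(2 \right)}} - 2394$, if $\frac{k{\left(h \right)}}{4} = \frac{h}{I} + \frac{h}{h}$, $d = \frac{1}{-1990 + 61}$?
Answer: $- \frac{303204100}{109953} \approx -2757.6$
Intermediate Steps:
$d = - \frac{1}{1929}$ ($d = \frac{1}{-1929} = - \frac{1}{1929} \approx -0.0005184$)
$l{\left(b \right)} = - \frac{15}{22}$ ($l{\left(b \right)} = \left(-30\right) \frac{1}{44} = - \frac{15}{22}$)
$k{\left(h \right)} = 4 - \frac{4 h}{11}$ ($k{\left(h \right)} = 4 \left(\frac{h}{-11} + \frac{h}{h}\right) = 4 \left(h \left(- \frac{1}{11}\right) + 1\right) = 4 \left(- \frac{h}{11} + 1\right) = 4 \left(1 - \frac{h}{11}\right) = 4 - \frac{4 h}{11}$)
$\frac{-942 + d}{l{\left(18 \right)} + k{\left(2 \right)}} - 2394 = \frac{-942 - \frac{1}{1929}}{- \frac{15}{22} + \left(4 - \frac{8}{11}\right)} - 2394 = - \frac{1817119}{1929 \left(- \frac{15}{22} + \left(4 - \frac{8}{11}\right)\right)} - 2394 = - \frac{1817119}{1929 \left(- \frac{15}{22} + \frac{36}{11}\right)} - 2394 = - \frac{1817119}{1929 \cdot \frac{57}{22}} - 2394 = \left(- \frac{1817119}{1929}\right) \frac{22}{57} - 2394 = - \frac{39976618}{109953} - 2394 = - \frac{303204100}{109953}$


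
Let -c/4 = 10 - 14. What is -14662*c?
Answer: -234592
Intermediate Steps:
c = 16 (c = -4*(10 - 14) = -4*(-4) = 16)
-14662*c = -14662*16 = -234592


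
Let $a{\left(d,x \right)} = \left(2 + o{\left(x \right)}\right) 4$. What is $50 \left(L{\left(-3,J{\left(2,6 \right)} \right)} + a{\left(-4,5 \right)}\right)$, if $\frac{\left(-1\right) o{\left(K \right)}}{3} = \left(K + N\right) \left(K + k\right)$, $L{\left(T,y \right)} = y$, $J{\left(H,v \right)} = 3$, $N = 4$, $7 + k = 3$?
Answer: $-4850$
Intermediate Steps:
$k = -4$ ($k = -7 + 3 = -4$)
$o{\left(K \right)} = - 3 \left(-4 + K\right) \left(4 + K\right)$ ($o{\left(K \right)} = - 3 \left(K + 4\right) \left(K - 4\right) = - 3 \left(4 + K\right) \left(-4 + K\right) = - 3 \left(-4 + K\right) \left(4 + K\right)$)
$a{\left(d,x \right)} = 200 - 12 x^{2}$ ($a{\left(d,x \right)} = \left(2 - \left(-48 + 3 x^{2}\right)\right) 4 = \left(50 - 3 x^{2}\right) 4 = 200 - 12 x^{2}$)
$50 \left(L{\left(-3,J{\left(2,6 \right)} \right)} + a{\left(-4,5 \right)}\right) = 50 \left(3 + \left(200 - 12 \cdot 5^{2}\right)\right) = 50 \left(3 + \left(200 - 300\right)\right) = 50 \left(3 - 100\right) = 50 \left(-97\right) = -4850$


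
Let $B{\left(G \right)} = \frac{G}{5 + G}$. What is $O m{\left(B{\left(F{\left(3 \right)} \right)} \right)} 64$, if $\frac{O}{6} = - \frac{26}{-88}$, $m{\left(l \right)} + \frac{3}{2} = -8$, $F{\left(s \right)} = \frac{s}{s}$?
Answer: $- \frac{11856}{11} \approx -1077.8$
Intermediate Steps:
$F{\left(s \right)} = 1$
$B{\left(G \right)} = \frac{G}{5 + G}$
$m{\left(l \right)} = - \frac{19}{2}$ ($m{\left(l \right)} = - \frac{3}{2} - 8 = - \frac{19}{2}$)
$O = \frac{39}{22}$ ($O = 6 \left(- \frac{26}{-88}\right) = 6 \left(\left(-26\right) \left(- \frac{1}{88}\right)\right) = 6 \cdot \frac{13}{44} = \frac{39}{22} \approx 1.7727$)
$O m{\left(B{\left(F{\left(3 \right)} \right)} \right)} 64 = \frac{39}{22} \left(- \frac{19}{2}\right) 64 = \left(- \frac{741}{44}\right) 64 = - \frac{11856}{11}$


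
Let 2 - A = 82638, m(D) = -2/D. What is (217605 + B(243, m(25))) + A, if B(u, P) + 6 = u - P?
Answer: 3380152/25 ≈ 1.3521e+5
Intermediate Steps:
B(u, P) = -6 + u - P (B(u, P) = -6 + (u - P) = -6 + u - P)
A = -82636 (A = 2 - 1*82638 = 2 - 82638 = -82636)
(217605 + B(243, m(25))) + A = (217605 + (-6 + 243 - (-2)/25)) - 82636 = (217605 + (-6 + 243 - 1*(-2/25))) - 82636 = (217605 + (-6 + 243 + 2/25)) - 82636 = (217605 + 5927/25) - 82636 = 5446052/25 - 82636 = 3380152/25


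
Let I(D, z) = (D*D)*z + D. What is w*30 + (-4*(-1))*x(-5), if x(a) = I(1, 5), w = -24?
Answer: -696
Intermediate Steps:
I(D, z) = D + z*D² (I(D, z) = D²*z + D = z*D² + D = D + z*D²)
x(a) = 6 (x(a) = 1*(1 + 1*5) = 1*(1 + 5) = 1*6 = 6)
w*30 + (-4*(-1))*x(-5) = -24*30 - 4*(-1)*6 = -720 + 4*6 = -720 + 24 = -696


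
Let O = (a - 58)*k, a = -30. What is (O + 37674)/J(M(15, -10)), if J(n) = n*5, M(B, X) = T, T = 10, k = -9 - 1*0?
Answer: 19233/25 ≈ 769.32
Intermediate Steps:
k = -9 (k = -9 + 0 = -9)
M(B, X) = 10
O = 792 (O = (-30 - 58)*(-9) = -88*(-9) = 792)
J(n) = 5*n
(O + 37674)/J(M(15, -10)) = (792 + 37674)/((5*10)) = 38466/50 = 38466*(1/50) = 19233/25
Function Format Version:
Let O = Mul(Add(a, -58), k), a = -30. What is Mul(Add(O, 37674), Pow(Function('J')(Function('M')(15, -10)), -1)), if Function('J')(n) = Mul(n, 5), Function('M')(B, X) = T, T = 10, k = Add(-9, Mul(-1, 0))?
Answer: Rational(19233, 25) ≈ 769.32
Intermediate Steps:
k = -9 (k = Add(-9, 0) = -9)
Function('M')(B, X) = 10
O = 792 (O = Mul(Add(-30, -58), -9) = Mul(-88, -9) = 792)
Function('J')(n) = Mul(5, n)
Mul(Add(O, 37674), Pow(Function('J')(Function('M')(15, -10)), -1)) = Mul(Add(792, 37674), Pow(Mul(5, 10), -1)) = Mul(38466, Pow(50, -1)) = Mul(38466, Rational(1, 50)) = Rational(19233, 25)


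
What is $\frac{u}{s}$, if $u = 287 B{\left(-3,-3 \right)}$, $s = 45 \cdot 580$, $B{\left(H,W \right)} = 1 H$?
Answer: $- \frac{287}{8700} \approx -0.032988$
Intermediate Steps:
$B{\left(H,W \right)} = H$
$s = 26100$
$u = -861$ ($u = 287 \left(-3\right) = -861$)
$\frac{u}{s} = - \frac{861}{26100} = \left(-861\right) \frac{1}{26100} = - \frac{287}{8700}$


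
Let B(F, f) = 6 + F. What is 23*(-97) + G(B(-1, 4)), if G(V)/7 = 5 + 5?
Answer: -2161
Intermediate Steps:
G(V) = 70 (G(V) = 7*(5 + 5) = 7*10 = 70)
23*(-97) + G(B(-1, 4)) = 23*(-97) + 70 = -2231 + 70 = -2161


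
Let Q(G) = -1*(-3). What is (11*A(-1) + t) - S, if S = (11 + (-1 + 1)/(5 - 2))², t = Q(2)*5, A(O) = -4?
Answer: -150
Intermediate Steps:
Q(G) = 3
t = 15 (t = 3*5 = 15)
S = 121 (S = (11 + 0/3)² = (11 + 0*(⅓))² = (11 + 0)² = 11² = 121)
(11*A(-1) + t) - S = (11*(-4) + 15) - 1*121 = (-44 + 15) - 121 = -29 - 121 = -150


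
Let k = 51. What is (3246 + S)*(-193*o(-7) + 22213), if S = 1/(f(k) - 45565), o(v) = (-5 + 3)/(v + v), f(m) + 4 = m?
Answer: 1042977323193/14483 ≈ 7.2014e+7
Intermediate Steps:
f(m) = -4 + m
o(v) = -1/v (o(v) = -2*1/(2*v) = -1/v)
S = -1/45518 (S = 1/((-4 + 51) - 45565) = 1/(47 - 45565) = 1/(-45518) = -1/45518 ≈ -2.1969e-5)
(3246 + S)*(-193*o(-7) + 22213) = (3246 - 1/45518)*(-(-193)/(-7) + 22213) = 147751427*(-(-193)*(-1)/7 + 22213)/45518 = 147751427*(-193*⅐ + 22213)/45518 = 147751427*(-193/7 + 22213)/45518 = (147751427/45518)*(155298/7) = 1042977323193/14483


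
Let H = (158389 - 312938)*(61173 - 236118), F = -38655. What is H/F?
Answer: -1802504987/2577 ≈ -6.9946e+5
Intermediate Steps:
H = 27037574805 (H = -154549*(-174945) = 27037574805)
H/F = 27037574805/(-38655) = 27037574805*(-1/38655) = -1802504987/2577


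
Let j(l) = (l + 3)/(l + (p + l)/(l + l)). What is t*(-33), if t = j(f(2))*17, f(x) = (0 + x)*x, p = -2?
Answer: -924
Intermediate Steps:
f(x) = x² (f(x) = x*x = x²)
j(l) = (3 + l)/(l + (-2 + l)/(2*l)) (j(l) = (l + 3)/(l + (-2 + l)/(l + l)) = (3 + l)/(l + (-2 + l)/((2*l))) = (3 + l)/(l + (-2 + l)*(1/(2*l))) = (3 + l)/(l + (-2 + l)/(2*l)))
t = 28 (t = (2*2²*(3 + 2²)/(-2 + 2² + 2*(2²)²))*17 = (2*4*(3 + 4)/(-2 + 4 + 2*4²))*17 = (2*4*7/(-2 + 4 + 2*16))*17 = (2*4*7/(-2 + 4 + 32))*17 = (2*4*7/34)*17 = (2*4*(1/34)*7)*17 = (28/17)*17 = 28)
t*(-33) = 28*(-33) = -924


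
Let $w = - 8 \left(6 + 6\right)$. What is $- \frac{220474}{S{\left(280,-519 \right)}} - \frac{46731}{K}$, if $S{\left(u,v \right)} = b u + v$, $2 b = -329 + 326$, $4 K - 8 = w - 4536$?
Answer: $\frac{298748353}{1085484} \approx 275.22$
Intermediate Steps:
$w = -96$ ($w = \left(-8\right) 12 = -96$)
$K = -1156$ ($K = 2 + \frac{-96 - 4536}{4} = 2 + \frac{1}{4} \left(-4632\right) = 2 - 1158 = -1156$)
$b = - \frac{3}{2}$ ($b = \frac{-329 + 326}{2} = \frac{1}{2} \left(-3\right) = - \frac{3}{2} \approx -1.5$)
$S{\left(u,v \right)} = v - \frac{3 u}{2}$ ($S{\left(u,v \right)} = - \frac{3 u}{2} + v = v - \frac{3 u}{2}$)
$- \frac{220474}{S{\left(280,-519 \right)}} - \frac{46731}{K} = - \frac{220474}{-519 - 420} - \frac{46731}{-1156} = - \frac{220474}{-519 - 420} - - \frac{46731}{1156} = - \frac{220474}{-939} + \frac{46731}{1156} = \left(-220474\right) \left(- \frac{1}{939}\right) + \frac{46731}{1156} = \frac{220474}{939} + \frac{46731}{1156} = \frac{298748353}{1085484}$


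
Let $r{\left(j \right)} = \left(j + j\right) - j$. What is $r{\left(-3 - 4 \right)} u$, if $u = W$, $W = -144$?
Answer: $1008$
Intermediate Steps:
$u = -144$
$r{\left(j \right)} = j$ ($r{\left(j \right)} = 2 j - j = j$)
$r{\left(-3 - 4 \right)} u = \left(-3 - 4\right) \left(-144\right) = \left(-7\right) \left(-144\right) = 1008$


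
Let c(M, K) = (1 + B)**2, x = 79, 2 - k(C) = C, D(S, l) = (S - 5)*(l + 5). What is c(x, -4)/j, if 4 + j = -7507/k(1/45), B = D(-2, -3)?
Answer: -15041/338171 ≈ -0.044478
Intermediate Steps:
D(S, l) = (-5 + S)*(5 + l)
k(C) = 2 - C
B = -14 (B = -25 - 5*(-3) + 5*(-2) - 2*(-3) = -25 + 15 - 10 + 6 = -14)
c(M, K) = 169 (c(M, K) = (1 - 14)**2 = (-13)**2 = 169)
j = -338171/89 (j = -4 - 7507/(2 - 1/45) = -4 - 7507/89/45 = -4 - 7507*45/89 = -4 - 337815/89 = -338171/89 ≈ -3799.7)
c(x, -4)/j = 169/(-338171/89) = 169*(-89/338171) = -15041/338171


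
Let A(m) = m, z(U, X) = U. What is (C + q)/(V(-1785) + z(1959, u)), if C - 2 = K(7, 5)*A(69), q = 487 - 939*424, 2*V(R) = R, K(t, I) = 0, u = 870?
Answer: -88366/237 ≈ -372.85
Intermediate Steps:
V(R) = R/2
q = -397649 (q = 487 - 398136 = -397649)
C = 2 (C = 2 + 0*69 = 2 + 0 = 2)
(C + q)/(V(-1785) + z(1959, u)) = (2 - 397649)/((½)*(-1785) + 1959) = -397647/(-1785/2 + 1959) = -397647/2133/2 = -397647*2/2133 = -88366/237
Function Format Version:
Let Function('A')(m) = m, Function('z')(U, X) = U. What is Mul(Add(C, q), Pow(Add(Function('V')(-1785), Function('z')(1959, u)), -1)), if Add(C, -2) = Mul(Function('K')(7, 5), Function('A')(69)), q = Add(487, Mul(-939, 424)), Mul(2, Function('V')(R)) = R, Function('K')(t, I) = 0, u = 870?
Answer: Rational(-88366, 237) ≈ -372.85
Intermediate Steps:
Function('V')(R) = Mul(Rational(1, 2), R)
q = -397649 (q = Add(487, -398136) = -397649)
C = 2 (C = Add(2, Mul(0, 69)) = Add(2, 0) = 2)
Mul(Add(C, q), Pow(Add(Function('V')(-1785), Function('z')(1959, u)), -1)) = Mul(Add(2, -397649), Pow(Add(Mul(Rational(1, 2), -1785), 1959), -1)) = Mul(-397647, Pow(Add(Rational(-1785, 2), 1959), -1)) = Mul(-397647, Pow(Rational(2133, 2), -1)) = Mul(-397647, Rational(2, 2133)) = Rational(-88366, 237)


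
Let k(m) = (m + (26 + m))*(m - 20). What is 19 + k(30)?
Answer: 879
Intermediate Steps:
k(m) = (-20 + m)*(26 + 2*m) (k(m) = (26 + 2*m)*(-20 + m) = (-20 + m)*(26 + 2*m))
19 + k(30) = 19 + (-520 - 14*30 + 2*30²) = 19 + (-520 - 420 + 2*900) = 19 + (-520 - 420 + 1800) = 19 + 860 = 879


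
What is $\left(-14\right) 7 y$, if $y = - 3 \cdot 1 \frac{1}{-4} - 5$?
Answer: $\frac{833}{2} \approx 416.5$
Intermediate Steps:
$y = - \frac{17}{4}$ ($y = - 3 \cdot 1 \left(- \frac{1}{4}\right) - 5 = \left(-3\right) \left(- \frac{1}{4}\right) - 5 = \frac{3}{4} - 5 = - \frac{17}{4} \approx -4.25$)
$\left(-14\right) 7 y = \left(-14\right) 7 \left(- \frac{17}{4}\right) = \left(-98\right) \left(- \frac{17}{4}\right) = \frac{833}{2}$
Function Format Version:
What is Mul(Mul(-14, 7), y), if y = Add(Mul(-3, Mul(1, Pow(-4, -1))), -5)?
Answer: Rational(833, 2) ≈ 416.50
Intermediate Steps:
y = Rational(-17, 4) (y = Add(Mul(-3, Mul(1, Rational(-1, 4))), -5) = Add(Mul(-3, Rational(-1, 4)), -5) = Add(Rational(3, 4), -5) = Rational(-17, 4) ≈ -4.2500)
Mul(Mul(-14, 7), y) = Mul(Mul(-14, 7), Rational(-17, 4)) = Mul(-98, Rational(-17, 4)) = Rational(833, 2)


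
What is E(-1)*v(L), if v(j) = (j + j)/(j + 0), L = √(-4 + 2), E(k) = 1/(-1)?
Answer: -2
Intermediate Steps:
E(k) = -1
L = I*√2 (L = √(-2) = I*√2 ≈ 1.4142*I)
v(j) = 2 (v(j) = (2*j)/j = 2)
E(-1)*v(L) = -1*2 = -2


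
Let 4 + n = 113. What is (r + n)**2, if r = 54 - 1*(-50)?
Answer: 45369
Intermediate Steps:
n = 109 (n = -4 + 113 = 109)
r = 104 (r = 54 + 50 = 104)
(r + n)**2 = (104 + 109)**2 = 213**2 = 45369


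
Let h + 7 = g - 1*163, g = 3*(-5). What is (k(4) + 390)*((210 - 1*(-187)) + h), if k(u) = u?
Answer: 83528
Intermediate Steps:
g = -15
h = -185 (h = -7 + (-15 - 1*163) = -7 + (-15 - 163) = -7 - 178 = -185)
(k(4) + 390)*((210 - 1*(-187)) + h) = (4 + 390)*((210 - 1*(-187)) - 185) = 394*((210 + 187) - 185) = 394*(397 - 185) = 394*212 = 83528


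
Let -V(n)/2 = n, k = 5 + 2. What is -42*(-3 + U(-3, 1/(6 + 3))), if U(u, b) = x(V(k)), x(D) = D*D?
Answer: -8106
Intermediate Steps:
k = 7
V(n) = -2*n
x(D) = D²
U(u, b) = 196 (U(u, b) = (-2*7)² = (-14)² = 196)
-42*(-3 + U(-3, 1/(6 + 3))) = -42*(-3 + 196) = -42*193 = -8106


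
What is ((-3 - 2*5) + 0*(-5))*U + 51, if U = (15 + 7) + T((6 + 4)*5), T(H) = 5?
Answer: -300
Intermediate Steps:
U = 27 (U = (15 + 7) + 5 = 22 + 5 = 27)
((-3 - 2*5) + 0*(-5))*U + 51 = ((-3 - 2*5) + 0*(-5))*27 + 51 = ((-3 - 10) + 0)*27 + 51 = (-13 + 0)*27 + 51 = -13*27 + 51 = -351 + 51 = -300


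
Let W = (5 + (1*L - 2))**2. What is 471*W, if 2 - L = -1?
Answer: 16956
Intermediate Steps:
L = 3 (L = 2 - 1*(-1) = 2 + 1 = 3)
W = 36 (W = (5 + (1*3 - 2))**2 = (5 + (3 - 2))**2 = (5 + 1)**2 = 6**2 = 36)
471*W = 471*36 = 16956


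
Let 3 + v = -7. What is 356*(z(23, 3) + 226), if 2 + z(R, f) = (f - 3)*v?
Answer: 79744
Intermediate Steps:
v = -10 (v = -3 - 7 = -10)
z(R, f) = 28 - 10*f (z(R, f) = -2 + (f - 3)*(-10) = -2 + (-3 + f)*(-10) = -2 + (30 - 10*f) = 28 - 10*f)
356*(z(23, 3) + 226) = 356*((28 - 10*3) + 226) = 356*((28 - 30) + 226) = 356*(-2 + 226) = 356*224 = 79744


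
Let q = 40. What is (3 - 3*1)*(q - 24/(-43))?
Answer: 0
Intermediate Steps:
(3 - 3*1)*(q - 24/(-43)) = (3 - 3*1)*(40 - 24/(-43)) = (3 - 3)*(40 - 24*(-1/43)) = 0*(40 + 24/43) = 0*(1744/43) = 0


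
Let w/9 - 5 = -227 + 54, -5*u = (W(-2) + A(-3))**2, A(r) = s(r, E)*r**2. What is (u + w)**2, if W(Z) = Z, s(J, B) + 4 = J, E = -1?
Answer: 5555449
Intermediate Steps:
s(J, B) = -4 + J
A(r) = r**2*(-4 + r) (A(r) = (-4 + r)*r**2 = r**2*(-4 + r))
u = -845 (u = -(-2 + (-3)**2*(-4 - 3))**2/5 = -(-2 + 9*(-7))**2/5 = -(-2 - 63)**2/5 = -1/5*(-65)**2 = -1/5*4225 = -845)
w = -1512 (w = 45 + 9*(-227 + 54) = 45 + 9*(-173) = 45 - 1557 = -1512)
(u + w)**2 = (-845 - 1512)**2 = (-2357)**2 = 5555449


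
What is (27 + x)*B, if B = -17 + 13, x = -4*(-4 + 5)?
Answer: -92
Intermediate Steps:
x = -4 (x = -4*1 = -4)
B = -4
(27 + x)*B = (27 - 4)*(-4) = 23*(-4) = -92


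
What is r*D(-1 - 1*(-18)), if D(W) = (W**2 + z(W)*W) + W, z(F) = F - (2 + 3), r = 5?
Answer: 2550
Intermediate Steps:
z(F) = -5 + F (z(F) = F - 1*5 = F - 5 = -5 + F)
D(W) = W + W**2 + W*(-5 + W) (D(W) = (W**2 + (-5 + W)*W) + W = (W**2 + W*(-5 + W)) + W = W + W**2 + W*(-5 + W))
r*D(-1 - 1*(-18)) = 5*(2*(-1 - 1*(-18))*(-2 + (-1 - 1*(-18)))) = 5*(2*(-1 + 18)*(-2 + (-1 + 18))) = 5*(2*17*(-2 + 17)) = 5*(2*17*15) = 5*510 = 2550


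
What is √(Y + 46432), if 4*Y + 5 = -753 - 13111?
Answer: √171859/2 ≈ 207.28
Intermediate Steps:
Y = -13869/4 (Y = -5/4 + (-753 - 13111)/4 = -5/4 + (¼)*(-13864) = -5/4 - 3466 = -13869/4 ≈ -3467.3)
√(Y + 46432) = √(-13869/4 + 46432) = √(171859/4) = √171859/2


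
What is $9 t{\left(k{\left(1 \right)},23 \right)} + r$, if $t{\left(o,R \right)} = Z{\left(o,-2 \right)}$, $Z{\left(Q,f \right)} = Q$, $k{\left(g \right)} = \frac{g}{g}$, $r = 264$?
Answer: $273$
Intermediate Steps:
$k{\left(g \right)} = 1$
$t{\left(o,R \right)} = o$
$9 t{\left(k{\left(1 \right)},23 \right)} + r = 9 \cdot 1 + 264 = 9 + 264 = 273$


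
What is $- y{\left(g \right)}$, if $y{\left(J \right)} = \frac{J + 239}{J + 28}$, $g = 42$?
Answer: $- \frac{281}{70} \approx -4.0143$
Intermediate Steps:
$y{\left(J \right)} = \frac{239 + J}{28 + J}$
$- y{\left(g \right)} = - \frac{239 + 42}{28 + 42} = - \frac{281}{70}$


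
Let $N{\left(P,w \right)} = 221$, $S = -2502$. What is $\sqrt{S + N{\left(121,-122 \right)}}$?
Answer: $i \sqrt{2281} \approx 47.76 i$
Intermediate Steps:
$\sqrt{S + N{\left(121,-122 \right)}} = \sqrt{-2502 + 221} = \sqrt{-2281} = i \sqrt{2281}$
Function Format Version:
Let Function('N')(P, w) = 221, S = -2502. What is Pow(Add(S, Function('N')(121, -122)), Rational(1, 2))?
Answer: Mul(I, Pow(2281, Rational(1, 2))) ≈ Mul(47.760, I)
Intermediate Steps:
Pow(Add(S, Function('N')(121, -122)), Rational(1, 2)) = Pow(Add(-2502, 221), Rational(1, 2)) = Pow(-2281, Rational(1, 2)) = Mul(I, Pow(2281, Rational(1, 2)))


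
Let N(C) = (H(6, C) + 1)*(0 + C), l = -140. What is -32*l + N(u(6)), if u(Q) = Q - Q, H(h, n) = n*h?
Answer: 4480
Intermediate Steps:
H(h, n) = h*n
u(Q) = 0
N(C) = C*(1 + 6*C) (N(C) = (6*C + 1)*(0 + C) = (1 + 6*C)*C = C*(1 + 6*C))
-32*l + N(u(6)) = -32*(-140) + 0*(1 + 6*0) = 4480 + 0*(1 + 0) = 4480 + 0*1 = 4480 + 0 = 4480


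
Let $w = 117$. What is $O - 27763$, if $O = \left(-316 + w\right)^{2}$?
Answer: $11838$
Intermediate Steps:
$O = 39601$ ($O = \left(-316 + 117\right)^{2} = \left(-199\right)^{2} = 39601$)
$O - 27763 = 39601 - 27763 = 11838$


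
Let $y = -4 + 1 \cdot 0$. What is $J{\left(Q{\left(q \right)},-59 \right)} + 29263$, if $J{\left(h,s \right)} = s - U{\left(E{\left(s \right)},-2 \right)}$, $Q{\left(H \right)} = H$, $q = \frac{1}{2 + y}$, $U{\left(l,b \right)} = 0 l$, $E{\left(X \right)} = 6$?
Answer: $29204$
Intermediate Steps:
$y = -4$ ($y = -4 + 0 = -4$)
$U{\left(l,b \right)} = 0$
$q = - \frac{1}{2}$ ($q = \frac{1}{2 - 4} = \frac{1}{-2} = - \frac{1}{2} \approx -0.5$)
$J{\left(h,s \right)} = s$ ($J{\left(h,s \right)} = s - 0 = s + 0 = s$)
$J{\left(Q{\left(q \right)},-59 \right)} + 29263 = -59 + 29263 = 29204$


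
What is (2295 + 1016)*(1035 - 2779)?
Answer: -5774384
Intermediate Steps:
(2295 + 1016)*(1035 - 2779) = 3311*(-1744) = -5774384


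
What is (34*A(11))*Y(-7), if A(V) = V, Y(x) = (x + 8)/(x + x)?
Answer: -187/7 ≈ -26.714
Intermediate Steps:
Y(x) = (8 + x)/(2*x) (Y(x) = (8 + x)/((2*x)) = (8 + x)*(1/(2*x)) = (8 + x)/(2*x))
(34*A(11))*Y(-7) = (34*11)*((½)*(8 - 7)/(-7)) = 374*((½)*(-⅐)*1) = 374*(-1/14) = -187/7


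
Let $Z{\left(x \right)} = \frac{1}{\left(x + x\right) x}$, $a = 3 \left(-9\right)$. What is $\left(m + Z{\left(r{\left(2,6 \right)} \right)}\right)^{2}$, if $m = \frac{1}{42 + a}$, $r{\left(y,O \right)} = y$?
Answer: $\frac{529}{14400} \approx 0.036736$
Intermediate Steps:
$a = -27$
$Z{\left(x \right)} = \frac{1}{2 x^{2}}$ ($Z{\left(x \right)} = \frac{1}{2 x x} = \frac{\frac{1}{2} \frac{1}{x}}{x} = \frac{1}{2 x^{2}}$)
$m = \frac{1}{15}$ ($m = \frac{1}{42 - 27} = \frac{1}{15} \approx 0.066667$)
$\left(m + Z{\left(r{\left(2,6 \right)} \right)}\right)^{2} = \left(\frac{1}{15} + \frac{1}{2 \cdot 4}\right)^{2} = \left(\frac{1}{15} + \frac{1}{2} \cdot \frac{1}{4}\right)^{2} = \left(\frac{1}{15} + \frac{1}{8}\right)^{2} = \left(\frac{23}{120}\right)^{2} = \frac{529}{14400}$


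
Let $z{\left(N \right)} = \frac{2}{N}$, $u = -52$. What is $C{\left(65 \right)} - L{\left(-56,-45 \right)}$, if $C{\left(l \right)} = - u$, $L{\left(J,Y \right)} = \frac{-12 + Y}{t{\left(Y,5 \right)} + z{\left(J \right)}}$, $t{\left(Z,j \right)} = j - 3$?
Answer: $\frac{4456}{55} \approx 81.018$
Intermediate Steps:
$t{\left(Z,j \right)} = -3 + j$
$L{\left(J,Y \right)} = \frac{-12 + Y}{2 + \frac{2}{J}}$ ($L{\left(J,Y \right)} = \frac{-12 + Y}{\left(-3 + 5\right) + \frac{2}{J}} = \frac{-12 + Y}{2 + \frac{2}{J}}$)
$C{\left(l \right)} = 52$ ($C{\left(l \right)} = \left(-1\right) \left(-52\right) = 52$)
$C{\left(65 \right)} - L{\left(-56,-45 \right)} = 52 - \frac{1}{2} \left(-56\right) \frac{1}{1 - 56} \left(-12 - 45\right) = 52 - \frac{1}{2} \left(-56\right) \frac{1}{-55} \left(-57\right) = 52 - \frac{1}{2} \left(-56\right) \left(- \frac{1}{55}\right) \left(-57\right) = 52 - - \frac{1596}{55} = 52 + \frac{1596}{55} = \frac{4456}{55}$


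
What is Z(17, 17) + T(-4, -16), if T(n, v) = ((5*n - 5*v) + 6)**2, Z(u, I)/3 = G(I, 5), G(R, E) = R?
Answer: 4407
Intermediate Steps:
Z(u, I) = 3*I
T(n, v) = (6 - 5*v + 5*n)**2 (T(n, v) = ((-5*v + 5*n) + 6)**2 = (6 - 5*v + 5*n)**2)
Z(17, 17) + T(-4, -16) = 3*17 + (6 - 5*(-16) + 5*(-4))**2 = 51 + (6 + 80 - 20)**2 = 51 + 66**2 = 51 + 4356 = 4407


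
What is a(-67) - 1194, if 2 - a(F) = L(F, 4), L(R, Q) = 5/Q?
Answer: -4773/4 ≈ -1193.3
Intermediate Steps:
a(F) = ¾ (a(F) = 2 - 5/4 = ¾)
a(-67) - 1194 = ¾ - 1194 = -4773/4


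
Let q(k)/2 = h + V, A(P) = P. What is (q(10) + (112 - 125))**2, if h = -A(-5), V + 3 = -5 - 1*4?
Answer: 729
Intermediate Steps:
V = -12 (V = -3 + (-5 - 1*4) = -3 + (-5 - 4) = -3 - 9 = -12)
h = 5 (h = -1*(-5) = 5)
q(k) = -14 (q(k) = 2*(5 - 12) = 2*(-7) = -14)
(q(10) + (112 - 125))**2 = (-14 + (112 - 125))**2 = (-14 - 13)**2 = (-27)**2 = 729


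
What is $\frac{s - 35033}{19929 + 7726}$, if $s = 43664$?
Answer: $\frac{8631}{27655} \approx 0.3121$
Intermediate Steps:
$\frac{s - 35033}{19929 + 7726} = \frac{43664 - 35033}{19929 + 7726} = \frac{8631}{27655}$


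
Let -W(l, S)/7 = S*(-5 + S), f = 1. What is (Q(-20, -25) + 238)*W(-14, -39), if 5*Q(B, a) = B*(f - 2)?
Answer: -2906904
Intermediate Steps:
Q(B, a) = -B/5 (Q(B, a) = (B*(1 - 2))/5 = (B*(-1))/5 = (-B)/5 = -B/5)
W(l, S) = -7*S*(-5 + S)
(Q(-20, -25) + 238)*W(-14, -39) = (-⅕*(-20) + 238)*(7*(-39)*(5 - 1*(-39))) = (4 + 238)*(7*(-39)*(5 + 39)) = 242*(7*(-39)*44) = 242*(-12012) = -2906904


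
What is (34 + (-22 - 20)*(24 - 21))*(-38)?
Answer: 3496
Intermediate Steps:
(34 + (-22 - 20)*(24 - 21))*(-38) = (34 - 42*3)*(-38) = (34 - 126)*(-38) = -92*(-38) = 3496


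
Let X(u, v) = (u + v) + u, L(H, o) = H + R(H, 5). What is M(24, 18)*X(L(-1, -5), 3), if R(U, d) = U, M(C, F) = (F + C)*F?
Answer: -756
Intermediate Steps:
M(C, F) = F*(C + F) (M(C, F) = (C + F)*F = F*(C + F))
L(H, o) = 2*H (L(H, o) = H + H = 2*H)
X(u, v) = v + 2*u
M(24, 18)*X(L(-1, -5), 3) = (18*(24 + 18))*(3 + 2*(2*(-1))) = (18*42)*(3 + 2*(-2)) = 756*(3 - 4) = 756*(-1) = -756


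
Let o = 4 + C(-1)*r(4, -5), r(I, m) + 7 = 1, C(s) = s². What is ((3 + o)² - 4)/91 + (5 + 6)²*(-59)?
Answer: -649652/91 ≈ -7139.0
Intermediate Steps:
r(I, m) = -6 (r(I, m) = -7 + 1 = -6)
o = -2 (o = 4 + (-1)²*(-6) = 4 + 1*(-6) = 4 - 6 = -2)
((3 + o)² - 4)/91 + (5 + 6)²*(-59) = ((3 - 2)² - 4)/91 + (5 + 6)²*(-59) = (1² - 4)*(1/91) + 11²*(-59) = (1 - 4)*(1/91) + 121*(-59) = -3*1/91 - 7139 = -3/91 - 7139 = -649652/91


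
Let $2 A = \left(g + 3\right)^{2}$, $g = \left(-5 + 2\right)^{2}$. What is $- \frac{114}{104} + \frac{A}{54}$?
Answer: $\frac{37}{156} \approx 0.23718$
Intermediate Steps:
$g = 9$ ($g = \left(-3\right)^{2} = 9$)
$A = 72$ ($A = \frac{\left(9 + 3\right)^{2}}{2} = \frac{12^{2}}{2} = \frac{1}{2} \cdot 144 = 72$)
$- \frac{114}{104} + \frac{A}{54} = - \frac{114}{104} + \frac{72}{54} = \left(-114\right) \frac{1}{104} + 72 \cdot \frac{1}{54} = - \frac{57}{52} + \frac{4}{3} = \frac{37}{156}$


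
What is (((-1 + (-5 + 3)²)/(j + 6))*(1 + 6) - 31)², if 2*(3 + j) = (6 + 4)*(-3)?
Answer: 17161/16 ≈ 1072.6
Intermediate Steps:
j = -18 (j = -3 + ((6 + 4)*(-3))/2 = -3 + (10*(-3))/2 = -3 + (½)*(-30) = -3 - 15 = -18)
(((-1 + (-5 + 3)²)/(j + 6))*(1 + 6) - 31)² = (((-1 + (-5 + 3)²)/(-18 + 6))*(1 + 6) - 31)² = (((-1 + (-2)²)/(-12))*7 - 31)² = (((-1 + 4)*(-1/12))*7 - 31)² = ((3*(-1/12))*7 - 31)² = (-¼*7 - 31)² = (-7/4 - 31)² = (-131/4)² = 17161/16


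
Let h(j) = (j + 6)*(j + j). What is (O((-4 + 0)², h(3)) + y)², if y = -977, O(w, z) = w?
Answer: 923521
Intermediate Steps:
h(j) = 2*j*(6 + j) (h(j) = (6 + j)*(2*j) = 2*j*(6 + j))
(O((-4 + 0)², h(3)) + y)² = ((-4 + 0)² - 977)² = ((-4)² - 977)² = (16 - 977)² = (-961)² = 923521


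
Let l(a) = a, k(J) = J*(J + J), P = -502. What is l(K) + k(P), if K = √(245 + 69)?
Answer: 504008 + √314 ≈ 5.0403e+5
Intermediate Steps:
k(J) = 2*J² (k(J) = J*(2*J) = 2*J²)
K = √314 ≈ 17.720
l(K) + k(P) = √314 + 2*(-502)² = √314 + 2*252004 = √314 + 504008 = 504008 + √314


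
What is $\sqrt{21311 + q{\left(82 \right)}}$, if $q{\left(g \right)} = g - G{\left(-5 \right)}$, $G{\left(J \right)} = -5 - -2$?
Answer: $2 \sqrt{5349} \approx 146.27$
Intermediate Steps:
$G{\left(J \right)} = -3$ ($G{\left(J \right)} = -5 + 2 = -3$)
$q{\left(g \right)} = 3 + g$ ($q{\left(g \right)} = g - -3 = g + 3 = 3 + g$)
$\sqrt{21311 + q{\left(82 \right)}} = \sqrt{21311 + \left(3 + 82\right)} = \sqrt{21311 + 85} = \sqrt{21396} = 2 \sqrt{5349}$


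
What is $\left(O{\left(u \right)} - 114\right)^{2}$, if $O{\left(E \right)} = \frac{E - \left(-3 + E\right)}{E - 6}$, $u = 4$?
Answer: $\frac{53361}{4} \approx 13340.0$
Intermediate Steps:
$O{\left(E \right)} = \frac{3}{-6 + E}$
$\left(O{\left(u \right)} - 114\right)^{2} = \left(\frac{3}{-6 + 4} - 114\right)^{2} = \left(\frac{3}{-2} - 114\right)^{2} = \left(3 \left(- \frac{1}{2}\right) - 114\right)^{2} = \left(- \frac{3}{2} - 114\right)^{2} = \left(- \frac{231}{2}\right)^{2} = \frac{53361}{4}$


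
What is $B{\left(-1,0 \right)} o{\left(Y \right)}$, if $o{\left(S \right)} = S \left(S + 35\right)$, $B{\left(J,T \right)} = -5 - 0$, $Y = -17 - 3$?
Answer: $1500$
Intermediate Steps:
$Y = -20$ ($Y = -17 - 3 = -20$)
$B{\left(J,T \right)} = -5$ ($B{\left(J,T \right)} = -5 + 0 = -5$)
$o{\left(S \right)} = S \left(35 + S\right)$
$B{\left(-1,0 \right)} o{\left(Y \right)} = - 5 \left(- 20 \left(35 - 20\right)\right) = - 5 \left(\left(-20\right) 15\right) = \left(-5\right) \left(-300\right) = 1500$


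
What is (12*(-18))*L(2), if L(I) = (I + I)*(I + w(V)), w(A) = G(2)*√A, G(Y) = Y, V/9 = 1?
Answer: -6912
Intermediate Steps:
V = 9 (V = 9*1 = 9)
w(A) = 2*√A
L(I) = 2*I*(6 + I) (L(I) = (I + I)*(I + 2*√9) = (2*I)*(I + 2*3) = (2*I)*(I + 6) = (2*I)*(6 + I) = 2*I*(6 + I))
(12*(-18))*L(2) = (12*(-18))*(2*2*(6 + 2)) = -432*2*8 = -216*32 = -6912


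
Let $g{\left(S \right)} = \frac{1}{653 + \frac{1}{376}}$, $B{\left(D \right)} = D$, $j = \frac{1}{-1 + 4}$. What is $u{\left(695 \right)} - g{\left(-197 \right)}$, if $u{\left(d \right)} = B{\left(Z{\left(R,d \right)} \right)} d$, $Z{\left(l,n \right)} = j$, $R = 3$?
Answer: $\frac{56880509}{245529} \approx 231.67$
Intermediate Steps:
$j = \frac{1}{3} \approx 0.33333$
$Z{\left(l,n \right)} = \frac{1}{3}$
$g{\left(S \right)} = \frac{376}{245529}$ ($g{\left(S \right)} = \frac{1}{653 + \frac{1}{376}} = \frac{1}{\frac{245529}{376}} = \frac{376}{245529}$)
$u{\left(d \right)} = \frac{d}{3}$
$u{\left(695 \right)} - g{\left(-197 \right)} = \frac{1}{3} \cdot 695 - \frac{376}{245529} = \frac{695}{3} - \frac{376}{245529} = \frac{56880509}{245529}$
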